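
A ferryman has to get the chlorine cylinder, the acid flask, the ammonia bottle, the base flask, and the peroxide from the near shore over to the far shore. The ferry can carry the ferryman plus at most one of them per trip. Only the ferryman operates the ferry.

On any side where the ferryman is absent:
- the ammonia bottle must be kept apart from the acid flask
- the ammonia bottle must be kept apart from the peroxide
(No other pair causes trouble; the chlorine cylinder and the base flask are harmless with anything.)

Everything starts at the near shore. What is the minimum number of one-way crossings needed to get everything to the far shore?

Counting alone: the ferryman can take at most 1 across per trip to the far shore, so moving all 5 needs at least 5 loaded trips out, with a return between consecutive ones — at least 9 crossings.
The safety rule pushes this higher. Following every safe sequence of crossings, the most of the 5 that can be at the far shore as the ferry arrives there on crossing 9 is 4 — never all 5.
So no plan with fewer than 11 crossings exists, and this one achieves 11:
1. Ferryman goes to the far shore with the ammonia bottle.  [the near shore: the acid flask, the base flask, the chlorine cylinder, the peroxide | the far shore: the ammonia bottle]
2. Ferryman goes back to the near shore alone.  [the near shore: the acid flask, the base flask, the chlorine cylinder, the peroxide | the far shore: the ammonia bottle]
3. Ferryman goes to the far shore with the chlorine cylinder.  [the near shore: the acid flask, the base flask, the peroxide | the far shore: the ammonia bottle, the chlorine cylinder]
4. Ferryman goes back to the near shore alone.  [the near shore: the acid flask, the base flask, the peroxide | the far shore: the ammonia bottle, the chlorine cylinder]
5. Ferryman goes to the far shore with the acid flask.  [the near shore: the base flask, the peroxide | the far shore: the acid flask, the ammonia bottle, the chlorine cylinder]
6. Ferryman goes back to the near shore with the ammonia bottle.  [the near shore: the ammonia bottle, the base flask, the peroxide | the far shore: the acid flask, the chlorine cylinder]
7. Ferryman goes to the far shore with the peroxide.  [the near shore: the ammonia bottle, the base flask | the far shore: the acid flask, the chlorine cylinder, the peroxide]
8. Ferryman goes back to the near shore alone.  [the near shore: the ammonia bottle, the base flask | the far shore: the acid flask, the chlorine cylinder, the peroxide]
9. Ferryman goes to the far shore with the base flask.  [the near shore: the ammonia bottle | the far shore: the acid flask, the base flask, the chlorine cylinder, the peroxide]
10. Ferryman goes back to the near shore alone.  [the near shore: the ammonia bottle | the far shore: the acid flask, the base flask, the chlorine cylinder, the peroxide]
11. Ferryman goes to the far shore with the ammonia bottle.  [the near shore: — | the far shore: the acid flask, the ammonia bottle, the base flask, the chlorine cylinder, the peroxide]

11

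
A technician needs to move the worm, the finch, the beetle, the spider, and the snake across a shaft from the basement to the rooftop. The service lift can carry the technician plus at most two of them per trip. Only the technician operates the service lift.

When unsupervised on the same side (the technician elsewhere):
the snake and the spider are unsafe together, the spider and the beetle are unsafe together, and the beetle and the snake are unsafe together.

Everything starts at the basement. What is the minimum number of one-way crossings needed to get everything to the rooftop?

7

Counting alone: the technician can take at most 2 across per trip to the rooftop, so moving all 5 needs at least 3 loaded trips out, with a return between consecutive ones — at least 5 crossings.
The safety rule pushes this higher. Following every safe sequence of crossings, the most of the 5 that can be at the rooftop as the service lift arrives there on crossing 5 is 4 — never all 5.
So no plan with fewer than 7 crossings exists, and this one achieves 7:
1. Technician goes to the rooftop with the beetle and the spider.
2. Technician goes back to the basement with the beetle.
3. Technician goes to the rooftop with the beetle and the worm.
4. Technician goes back to the basement with the beetle.
5. Technician goes to the rooftop with the beetle and the finch.
6. Technician goes back to the basement with the beetle.
7. Technician goes to the rooftop with the beetle and the snake.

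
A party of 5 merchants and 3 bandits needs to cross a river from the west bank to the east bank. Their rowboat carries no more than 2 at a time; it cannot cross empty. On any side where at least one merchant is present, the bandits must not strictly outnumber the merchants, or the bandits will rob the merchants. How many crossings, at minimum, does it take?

Counting alone: each trip to the east bank takes at most 2 across and each return brings at least 1 back, so after t trips out (and t−1 returns) at most 2t − (t−1) of the 8 are across; that first reaches 8 at t = 7, so at least 13 crossings are needed.
The plan below uses exactly 13 crossings, so it is optimal:
1. 2 bandits → the east bank.  (the west bank: 5M 1B; the east bank: 0M 2B)
2. 1 bandit ← the west bank.  (the west bank: 5M 2B; the east bank: 0M 1B)
3. 2 bandits → the east bank.  (the west bank: 5M 0B; the east bank: 0M 3B)
4. 1 bandit ← the west bank.  (the west bank: 5M 1B; the east bank: 0M 2B)
5. 2 merchants → the east bank.  (the west bank: 3M 1B; the east bank: 2M 2B)
6. 1 bandit ← the west bank.  (the west bank: 3M 2B; the east bank: 2M 1B)
7. 1 merchant and 1 bandit → the east bank.  (the west bank: 2M 1B; the east bank: 3M 2B)
8. 1 bandit ← the west bank.  (the west bank: 2M 2B; the east bank: 3M 1B)
9. 2 bandits → the east bank.  (the west bank: 2M 0B; the east bank: 3M 3B)
10. 1 bandit ← the west bank.  (the west bank: 2M 1B; the east bank: 3M 2B)
11. 1 merchant and 1 bandit → the east bank.  (the west bank: 1M 0B; the east bank: 4M 3B)
12. 1 bandit ← the west bank.  (the west bank: 1M 1B; the east bank: 4M 2B)
13. 1 merchant and 1 bandit → the east bank.  (the west bank: 0M 0B; the east bank: 5M 3B)

13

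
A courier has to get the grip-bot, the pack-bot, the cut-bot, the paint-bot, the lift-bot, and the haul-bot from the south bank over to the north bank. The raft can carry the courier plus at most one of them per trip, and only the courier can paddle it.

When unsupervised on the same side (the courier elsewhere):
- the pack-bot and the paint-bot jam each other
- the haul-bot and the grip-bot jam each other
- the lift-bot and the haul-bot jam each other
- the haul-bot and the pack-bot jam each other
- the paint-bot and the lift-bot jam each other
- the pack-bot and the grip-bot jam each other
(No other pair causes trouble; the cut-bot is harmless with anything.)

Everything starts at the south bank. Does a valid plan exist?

Whatever the first load, the items left behind include a forbidden pair without the courier. No opening move is safe, so no plan exists.

No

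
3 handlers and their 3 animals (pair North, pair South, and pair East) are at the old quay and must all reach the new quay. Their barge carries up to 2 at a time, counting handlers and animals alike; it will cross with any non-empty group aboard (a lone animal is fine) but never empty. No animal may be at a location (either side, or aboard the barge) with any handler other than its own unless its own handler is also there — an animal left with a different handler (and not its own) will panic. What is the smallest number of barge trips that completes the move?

11

Counting alone: each trip to the new quay takes at most 2 across and each return brings at least 1 back, so after t trips out (and t−1 returns) at most 2t − (t−1) of the 6 are across; that first reaches 6 at t = 5, so at least 9 crossings are needed.
The safety rule pushes this higher. Following every safe sequence of crossings, the most of the 6 that can be at the new quay as the barge arrives there on crossing 9 is 5 — never all 6.
So no plan with fewer than 11 crossings exists, and this one achieves 11:
1. animal North and handler North cross → the new quay.
2. handler North crosses ← the old quay.
3. animal East and animal South cross → the new quay.
4. animal North crosses ← the old quay.
5. handler East and handler South cross → the new quay.
6. animal South and handler South cross ← the old quay.
7. handler North and handler South cross → the new quay.
8. animal East crosses ← the old quay.
9. animal North and animal South cross → the new quay.
10. handler East crosses ← the old quay.
11. animal East and handler East cross → the new quay.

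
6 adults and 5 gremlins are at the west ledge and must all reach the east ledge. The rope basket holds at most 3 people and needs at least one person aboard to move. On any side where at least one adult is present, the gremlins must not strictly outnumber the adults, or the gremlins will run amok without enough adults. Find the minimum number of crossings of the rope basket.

9

Counting alone: each trip to the east ledge takes at most 3 across and each return brings at least 1 back, so after t trips out (and t−1 returns) at most 3t − (t−1) of the 11 are across; that first reaches 11 at t = 5, so at least 9 crossings are needed.
The plan below uses exactly 9 crossings, so it is optimal:
1. 3 gremlins → the east ledge.  (the west ledge: 6A 2G; the east ledge: 0A 3G)
2. 1 gremlin ← the west ledge.  (the west ledge: 6A 3G; the east ledge: 0A 2G)
3. 3 adults → the east ledge.  (the west ledge: 3A 3G; the east ledge: 3A 2G)
4. 1 adult ← the west ledge.  (the west ledge: 4A 3G; the east ledge: 2A 2G)
5. 2 adults and 1 gremlin → the east ledge.  (the west ledge: 2A 2G; the east ledge: 4A 3G)
6. 1 adult ← the west ledge.  (the west ledge: 3A 2G; the east ledge: 3A 3G)
7. 2 adults and 1 gremlin → the east ledge.  (the west ledge: 1A 1G; the east ledge: 5A 4G)
8. 1 adult ← the west ledge.  (the west ledge: 2A 1G; the east ledge: 4A 4G)
9. 2 adults and 1 gremlin → the east ledge.  (the west ledge: 0A 0G; the east ledge: 6A 5G)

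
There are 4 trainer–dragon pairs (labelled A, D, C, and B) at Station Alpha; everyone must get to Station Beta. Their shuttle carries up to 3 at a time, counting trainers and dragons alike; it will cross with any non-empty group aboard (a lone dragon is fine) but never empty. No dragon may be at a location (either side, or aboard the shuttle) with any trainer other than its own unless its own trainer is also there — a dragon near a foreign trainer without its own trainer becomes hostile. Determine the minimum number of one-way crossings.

Counting alone: each trip to Station Beta takes at most 3 across and each return brings at least 1 back, so after t trips out (and t−1 returns) at most 3t − (t−1) of the 8 are across; that first reaches 8 at t = 4, so at least 7 crossings are needed.
The safety rule pushes this higher. Following every safe sequence of crossings, the most of the 8 that can be at Station Beta as the shuttle arrives there on crossing 7 is 7 — never all 8.
So no plan with fewer than 9 crossings exists, and this one achieves 9:
1. dragon A and trainer A cross → Station Beta.
2. trainer A crosses ← Station Alpha.
3. dragon D, trainer A, and trainer D cross → Station Beta.
4. dragon A and trainer A cross ← Station Alpha.
5. trainer A, trainer B, and trainer C cross → Station Beta.
6. dragon D crosses ← Station Alpha.
7. dragon A and dragon D cross → Station Beta.
8. dragon A crosses ← Station Alpha.
9. dragon A, dragon B, and dragon C cross → Station Beta.

9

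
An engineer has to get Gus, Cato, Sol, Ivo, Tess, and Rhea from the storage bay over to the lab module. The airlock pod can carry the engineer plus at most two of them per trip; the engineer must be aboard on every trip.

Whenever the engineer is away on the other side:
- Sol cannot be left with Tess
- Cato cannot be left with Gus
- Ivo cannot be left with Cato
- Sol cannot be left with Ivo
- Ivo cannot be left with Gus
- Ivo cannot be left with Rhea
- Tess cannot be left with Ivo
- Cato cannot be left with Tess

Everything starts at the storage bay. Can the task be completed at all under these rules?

No

Whatever the first load, the items left behind include a forbidden pair without the engineer. No opening move is safe, so no plan exists.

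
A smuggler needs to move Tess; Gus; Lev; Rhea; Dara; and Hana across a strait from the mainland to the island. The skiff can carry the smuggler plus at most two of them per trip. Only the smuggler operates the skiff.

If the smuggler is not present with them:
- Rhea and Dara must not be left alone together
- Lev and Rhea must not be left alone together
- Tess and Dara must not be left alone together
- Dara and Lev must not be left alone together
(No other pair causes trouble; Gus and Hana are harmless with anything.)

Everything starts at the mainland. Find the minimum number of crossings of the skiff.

9

Counting alone: the smuggler can take at most 2 across per trip to the island, so moving all 6 needs at least 3 loaded trips out, with a return between consecutive ones — at least 5 crossings.
The safety rule pushes this higher. Following every safe sequence of crossings, the most of the 6 that can be at the island as the skiff arrives there on crossings 5, 7 is 4, 5 respectively — never all 6.
So no plan with fewer than 9 crossings exists, and this one achieves 9:
1. Smuggler goes to the island with Dara and Lev.
2. Smuggler goes back to the mainland with Lev.
3. Smuggler goes to the island with Lev and Tess.
4. Smuggler goes back to the mainland with Dara.
5. Smuggler goes to the island with Gus and Rhea.
6. Smuggler goes back to the mainland with Lev.
7. Smuggler goes to the island with Hana and Lev.
8. Smuggler goes back to the mainland with Lev.
9. Smuggler goes to the island with Dara and Lev.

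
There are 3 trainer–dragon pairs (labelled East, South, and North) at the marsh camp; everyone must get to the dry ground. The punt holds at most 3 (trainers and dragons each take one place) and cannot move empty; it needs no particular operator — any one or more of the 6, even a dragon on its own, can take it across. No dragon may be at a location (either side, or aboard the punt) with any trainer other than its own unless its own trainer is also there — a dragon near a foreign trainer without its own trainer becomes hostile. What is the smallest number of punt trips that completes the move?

Counting alone: each trip to the dry ground takes at most 3 across and each return brings at least 1 back, so after t trips out (and t−1 returns) at most 3t − (t−1) of the 6 are across; that first reaches 6 at t = 3, so at least 5 crossings are needed.
The plan below uses exactly 5 crossings, so it is optimal:
1. dragon East and trainer East cross → the dry ground.
2. trainer East crosses ← the marsh camp.
3. trainer East, trainer North, and trainer South cross → the dry ground.
4. dragon East crosses ← the marsh camp.
5. dragon East, dragon North, and dragon South cross → the dry ground.

5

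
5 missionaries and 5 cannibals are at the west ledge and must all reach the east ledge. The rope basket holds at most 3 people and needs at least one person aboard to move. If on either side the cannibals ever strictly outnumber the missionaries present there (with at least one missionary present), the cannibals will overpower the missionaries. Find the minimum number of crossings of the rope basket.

11

Counting alone: each trip to the east ledge takes at most 3 across and each return brings at least 1 back, so after t trips out (and t−1 returns) at most 3t − (t−1) of the 10 are across; that first reaches 10 at t = 5, so at least 9 crossings are needed.
The safety rule pushes this higher. Following every safe sequence of crossings, the most of the 10 that can be at the east ledge as the rope basket arrives there on crossing 9 is 9 — never all 10.
So no plan with fewer than 11 crossings exists, and this one achieves 11:
1. 2 cannibals → the east ledge.  (the west ledge: 5M 3C; the east ledge: 0M 2C)
2. 1 cannibal ← the west ledge.  (the west ledge: 5M 4C; the east ledge: 0M 1C)
3. 3 cannibals → the east ledge.  (the west ledge: 5M 1C; the east ledge: 0M 4C)
4. 1 cannibal ← the west ledge.  (the west ledge: 5M 2C; the east ledge: 0M 3C)
5. 3 missionaries → the east ledge.  (the west ledge: 2M 2C; the east ledge: 3M 3C)
6. 1 missionary and 1 cannibal ← the west ledge.  (the west ledge: 3M 3C; the east ledge: 2M 2C)
7. 3 missionaries → the east ledge.  (the west ledge: 0M 3C; the east ledge: 5M 2C)
8. 1 cannibal ← the west ledge.  (the west ledge: 0M 4C; the east ledge: 5M 1C)
9. 2 cannibals → the east ledge.  (the west ledge: 0M 2C; the east ledge: 5M 3C)
10. 1 cannibal ← the west ledge.  (the west ledge: 0M 3C; the east ledge: 5M 2C)
11. 3 cannibals → the east ledge.  (the west ledge: 0M 0C; the east ledge: 5M 5C)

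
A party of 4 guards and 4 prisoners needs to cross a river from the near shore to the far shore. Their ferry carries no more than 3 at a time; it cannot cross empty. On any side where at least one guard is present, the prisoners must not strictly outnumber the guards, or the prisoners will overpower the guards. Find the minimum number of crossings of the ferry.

Counting alone: each trip to the far shore takes at most 3 across and each return brings at least 1 back, so after t trips out (and t−1 returns) at most 3t − (t−1) of the 8 are across; that first reaches 8 at t = 4, so at least 7 crossings are needed.
The safety rule pushes this higher. Following every safe sequence of crossings, the most of the 8 that can be at the far shore as the ferry arrives there on crossing 7 is 7 — never all 8.
So no plan with fewer than 9 crossings exists, and this one achieves 9:
1. 2 prisoners → the far shore.  (the near shore: 4G 2P; the far shore: 0G 2P)
2. 1 prisoner ← the near shore.  (the near shore: 4G 3P; the far shore: 0G 1P)
3. 3 prisoners → the far shore.  (the near shore: 4G 0P; the far shore: 0G 4P)
4. 1 prisoner ← the near shore.  (the near shore: 4G 1P; the far shore: 0G 3P)
5. 3 guards → the far shore.  (the near shore: 1G 1P; the far shore: 3G 3P)
6. 1 guard and 1 prisoner ← the near shore.  (the near shore: 2G 2P; the far shore: 2G 2P)
7. 2 guards → the far shore.  (the near shore: 0G 2P; the far shore: 4G 2P)
8. 1 prisoner ← the near shore.  (the near shore: 0G 3P; the far shore: 4G 1P)
9. 3 prisoners → the far shore.  (the near shore: 0G 0P; the far shore: 4G 4P)

9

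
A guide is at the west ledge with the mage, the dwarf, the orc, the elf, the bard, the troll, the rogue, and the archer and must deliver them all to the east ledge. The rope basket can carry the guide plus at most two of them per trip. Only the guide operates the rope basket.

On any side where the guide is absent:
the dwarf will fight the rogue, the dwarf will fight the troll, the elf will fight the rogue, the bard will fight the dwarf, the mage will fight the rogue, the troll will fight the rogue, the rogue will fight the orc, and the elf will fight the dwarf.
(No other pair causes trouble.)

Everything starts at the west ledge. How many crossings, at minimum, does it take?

Counting alone: the guide can take at most 2 across per trip to the east ledge, so moving all 8 needs at least 4 loaded trips out, with a return between consecutive ones — at least 7 crossings.
The safety rule pushes this higher. Following every safe sequence of crossings, the most of the 8 that can be at the east ledge as the rope basket arrives there on crossings 7, 9, 11 is 5, 6, 7 respectively — never all 8.
So no plan with fewer than 13 crossings exists, and this one achieves 13:
1. Guide goes to the east ledge with the dwarf and the rogue.
2. Guide goes back to the west ledge with the dwarf.
3. Guide goes to the east ledge with the dwarf and the mage.
4. Guide goes back to the west ledge with the rogue.
5. Guide goes to the east ledge with the orc and the rogue.
6. Guide goes back to the west ledge with the rogue.
7. Guide goes to the east ledge with the elf and the troll.
8. Guide goes back to the west ledge with the dwarf.
9. Guide goes to the east ledge with the bard and the dwarf.
10. Guide goes back to the west ledge with the dwarf.
11. Guide goes to the east ledge with the archer and the dwarf.
12. Guide goes back to the west ledge with the dwarf.
13. Guide goes to the east ledge with the dwarf and the rogue.

13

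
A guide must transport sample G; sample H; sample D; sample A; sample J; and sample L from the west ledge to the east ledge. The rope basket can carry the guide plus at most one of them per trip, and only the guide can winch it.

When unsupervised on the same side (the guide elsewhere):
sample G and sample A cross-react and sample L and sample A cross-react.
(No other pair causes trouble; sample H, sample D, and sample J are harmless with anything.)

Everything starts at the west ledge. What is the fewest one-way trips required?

13

Counting alone: the guide can take at most 1 across per trip to the east ledge, so moving all 6 needs at least 6 loaded trips out, with a return between consecutive ones — at least 11 crossings.
The safety rule pushes this higher. Following every safe sequence of crossings, the most of the 6 that can be at the east ledge as the rope basket arrives there on crossing 11 is 5 — never all 6.
So no plan with fewer than 13 crossings exists, and this one achieves 13:
1. Guide goes to the east ledge with sample A.  [the west ledge: sample D, sample G, sample H, sample J, sample L | the east ledge: sample A]
2. Guide goes back to the west ledge alone.  [the west ledge: sample D, sample G, sample H, sample J, sample L | the east ledge: sample A]
3. Guide goes to the east ledge with sample G.  [the west ledge: sample D, sample H, sample J, sample L | the east ledge: sample A, sample G]
4. Guide goes back to the west ledge with sample A.  [the west ledge: sample A, sample D, sample H, sample J, sample L | the east ledge: sample G]
5. Guide goes to the east ledge with sample L.  [the west ledge: sample A, sample D, sample H, sample J | the east ledge: sample G, sample L]
6. Guide goes back to the west ledge alone.  [the west ledge: sample A, sample D, sample H, sample J | the east ledge: sample G, sample L]
7. Guide goes to the east ledge with sample H.  [the west ledge: sample A, sample D, sample J | the east ledge: sample G, sample H, sample L]
8. Guide goes back to the west ledge alone.  [the west ledge: sample A, sample D, sample J | the east ledge: sample G, sample H, sample L]
9. Guide goes to the east ledge with sample D.  [the west ledge: sample A, sample J | the east ledge: sample D, sample G, sample H, sample L]
10. Guide goes back to the west ledge alone.  [the west ledge: sample A, sample J | the east ledge: sample D, sample G, sample H, sample L]
11. Guide goes to the east ledge with sample J.  [the west ledge: sample A | the east ledge: sample D, sample G, sample H, sample J, sample L]
12. Guide goes back to the west ledge alone.  [the west ledge: sample A | the east ledge: sample D, sample G, sample H, sample J, sample L]
13. Guide goes to the east ledge with sample A.  [the west ledge: — | the east ledge: sample A, sample D, sample G, sample H, sample J, sample L]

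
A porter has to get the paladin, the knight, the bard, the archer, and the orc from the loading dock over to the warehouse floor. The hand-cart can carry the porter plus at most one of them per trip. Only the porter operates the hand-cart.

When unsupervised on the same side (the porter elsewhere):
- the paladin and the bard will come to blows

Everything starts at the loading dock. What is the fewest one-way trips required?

Counting alone: the porter can take at most 1 across per trip to the warehouse floor, so moving all 5 needs at least 5 loaded trips out, with a return between consecutive ones — at least 9 crossings.
The plan below uses exactly 9 crossings, so it is optimal:
1. Porter goes to the warehouse floor with the paladin.
2. Porter goes back to the loading dock alone.
3. Porter goes to the warehouse floor with the knight.
4. Porter goes back to the loading dock alone.
5. Porter goes to the warehouse floor with the archer.
6. Porter goes back to the loading dock alone.
7. Porter goes to the warehouse floor with the orc.
8. Porter goes back to the loading dock alone.
9. Porter goes to the warehouse floor with the bard.

9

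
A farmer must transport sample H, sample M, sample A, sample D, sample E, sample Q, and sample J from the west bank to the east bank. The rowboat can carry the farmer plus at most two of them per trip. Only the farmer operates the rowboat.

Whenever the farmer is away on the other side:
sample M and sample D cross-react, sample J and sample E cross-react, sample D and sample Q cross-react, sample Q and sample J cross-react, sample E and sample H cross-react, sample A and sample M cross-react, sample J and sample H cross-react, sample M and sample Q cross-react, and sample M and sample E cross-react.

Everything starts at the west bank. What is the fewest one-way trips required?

Whatever the first load, the items left behind include a forbidden pair without the farmer. No opening move is safe, so no plan exists.

impossible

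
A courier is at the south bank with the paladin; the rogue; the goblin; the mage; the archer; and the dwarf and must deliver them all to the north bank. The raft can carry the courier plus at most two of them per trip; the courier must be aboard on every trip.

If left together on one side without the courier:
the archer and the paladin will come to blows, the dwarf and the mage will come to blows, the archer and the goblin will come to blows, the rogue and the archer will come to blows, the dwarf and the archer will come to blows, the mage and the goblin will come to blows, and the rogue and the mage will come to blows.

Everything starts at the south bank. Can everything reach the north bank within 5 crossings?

Counting alone: the courier can take at most 2 across per trip to the north bank, so moving all 6 needs at least 3 loaded trips out, with a return between consecutive ones — at least 5 crossings.
The safety rule pushes this higher. Following every safe sequence of crossings, the most of the 6 that can be at the north bank as the raft arrives there on crossing 5 is 4 — never all 6.
So the move cannot be finished within 5 crossings. (The shortest complete plan takes 7:)
1. Courier goes to the north bank with the archer and the mage.
2. Courier goes back to the south bank alone.
3. Courier goes to the north bank with the paladin and the rogue.
4. Courier goes back to the south bank with the archer and the mage.
5. Courier goes to the north bank with the dwarf and the goblin.
6. Courier goes back to the south bank alone.
7. Courier goes to the north bank with the archer and the mage.

No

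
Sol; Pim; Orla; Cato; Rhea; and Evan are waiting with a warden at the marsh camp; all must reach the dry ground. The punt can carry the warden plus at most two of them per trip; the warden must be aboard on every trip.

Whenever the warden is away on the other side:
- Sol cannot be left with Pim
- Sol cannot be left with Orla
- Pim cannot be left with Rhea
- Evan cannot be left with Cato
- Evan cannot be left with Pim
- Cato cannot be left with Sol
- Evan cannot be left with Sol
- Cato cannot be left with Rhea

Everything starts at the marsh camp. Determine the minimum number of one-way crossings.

impossible

Whatever the first load, the items left behind include a forbidden pair without the warden. No opening move is safe, so no plan exists.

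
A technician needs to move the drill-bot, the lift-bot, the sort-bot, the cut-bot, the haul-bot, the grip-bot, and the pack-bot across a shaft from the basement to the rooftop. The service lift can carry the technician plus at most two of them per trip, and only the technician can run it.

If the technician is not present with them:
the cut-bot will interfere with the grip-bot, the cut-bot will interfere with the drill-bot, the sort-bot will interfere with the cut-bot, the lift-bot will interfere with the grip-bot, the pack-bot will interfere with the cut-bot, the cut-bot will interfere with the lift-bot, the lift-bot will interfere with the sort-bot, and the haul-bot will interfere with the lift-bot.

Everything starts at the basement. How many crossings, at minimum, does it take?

Counting alone: the technician can take at most 2 across per trip to the rooftop, so moving all 7 needs at least 4 loaded trips out, with a return between consecutive ones — at least 7 crossings.
The safety rule pushes this higher. Following every safe sequence of crossings, the most of the 7 that can be at the rooftop as the service lift arrives there on crossings 7, 9 is 5, 6 respectively — never all 7.
So no plan with fewer than 11 crossings exists, and this one achieves 11:
1. Technician goes to the rooftop with the cut-bot and the lift-bot.
2. Technician goes back to the basement with the lift-bot.
3. Technician goes to the rooftop with the drill-bot and the lift-bot.
4. Technician goes back to the basement with the cut-bot.
5. Technician goes to the rooftop with the cut-bot and the pack-bot.
6. Technician goes back to the basement with the cut-bot.
7. Technician goes to the rooftop with the grip-bot and the sort-bot.
8. Technician goes back to the basement with the lift-bot.
9. Technician goes to the rooftop with the haul-bot and the lift-bot.
10. Technician goes back to the basement with the lift-bot.
11. Technician goes to the rooftop with the cut-bot and the lift-bot.

11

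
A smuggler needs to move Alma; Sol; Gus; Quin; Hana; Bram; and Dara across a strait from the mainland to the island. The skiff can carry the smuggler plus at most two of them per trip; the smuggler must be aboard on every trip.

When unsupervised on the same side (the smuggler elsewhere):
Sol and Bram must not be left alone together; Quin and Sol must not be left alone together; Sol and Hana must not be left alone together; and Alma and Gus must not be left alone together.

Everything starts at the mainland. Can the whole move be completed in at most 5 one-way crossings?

Counting alone: the smuggler can take at most 2 across per trip to the island, so moving all 7 needs at least 4 loaded trips out, with a return between consecutive ones — at least 7 crossings.
Since 5 < 7, 5 crossings cannot be enough. (The shortest complete plan in fact takes 7:)
1. Smuggler goes to the island with Alma and Sol.  [the mainland: Bram, Dara, Gus, Hana, Quin | the island: Alma, Sol]
2. Smuggler goes back to the mainland alone.  [the mainland: Bram, Dara, Gus, Hana, Quin | the island: Alma, Sol]
3. Smuggler goes to the island with Hana and Quin.  [the mainland: Bram, Dara, Gus | the island: Alma, Hana, Quin, Sol]
4. Smuggler goes back to the mainland with Sol.  [the mainland: Bram, Dara, Gus, Sol | the island: Alma, Hana, Quin]
5. Smuggler goes to the island with Bram and Dara.  [the mainland: Gus, Sol | the island: Alma, Bram, Dara, Hana, Quin]
6. Smuggler goes back to the mainland alone.  [the mainland: Gus, Sol | the island: Alma, Bram, Dara, Hana, Quin]
7. Smuggler goes to the island with Gus and Sol.  [the mainland: — | the island: Alma, Bram, Dara, Gus, Hana, Quin, Sol]

No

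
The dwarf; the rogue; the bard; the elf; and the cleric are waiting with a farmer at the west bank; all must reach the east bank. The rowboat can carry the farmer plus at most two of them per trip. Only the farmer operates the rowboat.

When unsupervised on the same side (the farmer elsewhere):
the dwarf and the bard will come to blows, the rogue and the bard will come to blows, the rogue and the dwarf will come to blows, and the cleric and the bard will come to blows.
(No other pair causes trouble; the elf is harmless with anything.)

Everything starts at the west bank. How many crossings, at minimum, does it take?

Counting alone: the farmer can take at most 2 across per trip to the east bank, so moving all 5 needs at least 3 loaded trips out, with a return between consecutive ones — at least 5 crossings.
The safety rule pushes this higher. Following every safe sequence of crossings, the most of the 5 that can be at the east bank as the rowboat arrives there on crossing 5 is 4 — never all 5.
So no plan with fewer than 7 crossings exists, and this one achieves 7:
1. Farmer goes to the east bank with the bard and the dwarf.  [the west bank: the cleric, the elf, the rogue | the east bank: the bard, the dwarf]
2. Farmer goes back to the west bank with the dwarf.  [the west bank: the cleric, the dwarf, the elf, the rogue | the east bank: the bard]
3. Farmer goes to the east bank with the dwarf and the elf.  [the west bank: the cleric, the rogue | the east bank: the bard, the dwarf, the elf]
4. Farmer goes back to the west bank with the dwarf.  [the west bank: the cleric, the dwarf, the rogue | the east bank: the bard, the elf]
5. Farmer goes to the east bank with the cleric and the dwarf.  [the west bank: the rogue | the east bank: the bard, the cleric, the dwarf, the elf]
6. Farmer goes back to the west bank with the bard.  [the west bank: the bard, the rogue | the east bank: the cleric, the dwarf, the elf]
7. Farmer goes to the east bank with the bard and the rogue.  [the west bank: — | the east bank: the bard, the cleric, the dwarf, the elf, the rogue]

7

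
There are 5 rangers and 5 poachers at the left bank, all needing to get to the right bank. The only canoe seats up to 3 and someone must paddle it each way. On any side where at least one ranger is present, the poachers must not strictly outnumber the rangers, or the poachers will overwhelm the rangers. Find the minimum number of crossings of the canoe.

Counting alone: each trip to the right bank takes at most 3 across and each return brings at least 1 back, so after t trips out (and t−1 returns) at most 3t − (t−1) of the 10 are across; that first reaches 10 at t = 5, so at least 9 crossings are needed.
The safety rule pushes this higher. Following every safe sequence of crossings, the most of the 10 that can be at the right bank as the canoe arrives there on crossing 9 is 9 — never all 10.
So no plan with fewer than 11 crossings exists, and this one achieves 11:
1. 2 poachers → the right bank.  (the left bank: 5R 3P; the right bank: 0R 2P)
2. 1 poacher ← the left bank.  (the left bank: 5R 4P; the right bank: 0R 1P)
3. 3 poachers → the right bank.  (the left bank: 5R 1P; the right bank: 0R 4P)
4. 1 poacher ← the left bank.  (the left bank: 5R 2P; the right bank: 0R 3P)
5. 3 rangers → the right bank.  (the left bank: 2R 2P; the right bank: 3R 3P)
6. 1 ranger and 1 poacher ← the left bank.  (the left bank: 3R 3P; the right bank: 2R 2P)
7. 3 rangers → the right bank.  (the left bank: 0R 3P; the right bank: 5R 2P)
8. 1 poacher ← the left bank.  (the left bank: 0R 4P; the right bank: 5R 1P)
9. 2 poachers → the right bank.  (the left bank: 0R 2P; the right bank: 5R 3P)
10. 1 poacher ← the left bank.  (the left bank: 0R 3P; the right bank: 5R 2P)
11. 3 poachers → the right bank.  (the left bank: 0R 0P; the right bank: 5R 5P)

11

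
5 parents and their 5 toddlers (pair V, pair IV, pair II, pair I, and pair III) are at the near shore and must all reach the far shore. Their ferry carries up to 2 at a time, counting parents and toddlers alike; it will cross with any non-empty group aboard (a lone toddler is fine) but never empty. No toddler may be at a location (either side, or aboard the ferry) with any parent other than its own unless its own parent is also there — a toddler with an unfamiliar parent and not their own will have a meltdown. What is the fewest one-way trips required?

Following every safe sequence of crossings from the start, the most of the 10 that can be at the far shore as the ferry arrives there on crossings 1, 3, 5, 7 is 2, 3, 4, 5 respectively; the best ever achieved is 5 of 10.
From crossing 9 on, no configuration arises that was not already reachable earlier: only 82 distinct safe configurations (who is on which side, and where the ferry is) can ever be reached, none of them has everyone across, and every continuation just revisits them. So no valid plan exists.

impossible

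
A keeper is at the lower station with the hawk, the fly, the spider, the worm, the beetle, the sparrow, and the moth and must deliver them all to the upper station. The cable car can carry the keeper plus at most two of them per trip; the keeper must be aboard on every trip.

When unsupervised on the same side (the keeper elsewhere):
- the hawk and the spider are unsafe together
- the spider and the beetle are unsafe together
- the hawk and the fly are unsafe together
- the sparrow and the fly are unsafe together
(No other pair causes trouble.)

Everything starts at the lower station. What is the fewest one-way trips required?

Counting alone: the keeper can take at most 2 across per trip to the upper station, so moving all 7 needs at least 4 loaded trips out, with a return between consecutive ones — at least 7 crossings.
The safety rule pushes this higher. Following every safe sequence of crossings, the most of the 7 that can be at the upper station as the cable car arrives there on crossing 7 is 6 — never all 7.
So no plan with fewer than 9 crossings exists, and this one achieves 9:
1. Keeper goes to the upper station with the fly and the spider.  [the lower station: the beetle, the hawk, the moth, the sparrow, the worm | the upper station: the fly, the spider]
2. Keeper goes back to the lower station alone.  [the lower station: the beetle, the hawk, the moth, the sparrow, the worm | the upper station: the fly, the spider]
3. Keeper goes to the upper station with the hawk.  [the lower station: the beetle, the moth, the sparrow, the worm | the upper station: the fly, the hawk, the spider]
4. Keeper goes back to the lower station with the fly and the spider.  [the lower station: the beetle, the fly, the moth, the sparrow, the spider, the worm | the upper station: the hawk]
5. Keeper goes to the upper station with the beetle and the sparrow.  [the lower station: the fly, the moth, the spider, the worm | the upper station: the beetle, the hawk, the sparrow]
6. Keeper goes back to the lower station alone.  [the lower station: the fly, the moth, the spider, the worm | the upper station: the beetle, the hawk, the sparrow]
7. Keeper goes to the upper station with the moth and the worm.  [the lower station: the fly, the spider | the upper station: the beetle, the hawk, the moth, the sparrow, the worm]
8. Keeper goes back to the lower station alone.  [the lower station: the fly, the spider | the upper station: the beetle, the hawk, the moth, the sparrow, the worm]
9. Keeper goes to the upper station with the fly and the spider.  [the lower station: — | the upper station: the beetle, the fly, the hawk, the moth, the sparrow, the spider, the worm]

9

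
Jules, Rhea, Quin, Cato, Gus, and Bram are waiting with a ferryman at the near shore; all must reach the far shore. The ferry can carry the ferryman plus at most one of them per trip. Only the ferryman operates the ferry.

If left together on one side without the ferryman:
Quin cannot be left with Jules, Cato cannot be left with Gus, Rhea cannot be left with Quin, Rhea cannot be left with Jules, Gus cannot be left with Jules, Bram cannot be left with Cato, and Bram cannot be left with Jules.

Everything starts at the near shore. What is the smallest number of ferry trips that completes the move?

impossible

Whatever the first load, the items left behind include a forbidden pair without the ferryman. No opening move is safe, so no plan exists.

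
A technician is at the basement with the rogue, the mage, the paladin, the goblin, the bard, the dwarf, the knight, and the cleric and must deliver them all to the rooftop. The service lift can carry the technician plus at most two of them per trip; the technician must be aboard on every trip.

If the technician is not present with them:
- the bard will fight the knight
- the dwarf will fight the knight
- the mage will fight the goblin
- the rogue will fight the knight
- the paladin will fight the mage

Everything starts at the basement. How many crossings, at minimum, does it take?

Counting alone: the technician can take at most 2 across per trip to the rooftop, so moving all 8 needs at least 4 loaded trips out, with a return between consecutive ones — at least 7 crossings.
The safety rule pushes this higher. Following every safe sequence of crossings, the most of the 8 that can be at the rooftop as the service lift arrives there on crossing 7 is 7 — never all 8.
So no plan with fewer than 9 crossings exists, and this one achieves 9:
1. Technician goes to the rooftop with the knight and the mage.
2. Technician goes back to the basement alone.
3. Technician goes to the rooftop with the bard and the rogue.
4. Technician goes back to the basement with the knight.
5. Technician goes to the rooftop with the dwarf and the paladin.
6. Technician goes back to the basement with the mage.
7. Technician goes to the rooftop with the cleric and the goblin.
8. Technician goes back to the basement alone.
9. Technician goes to the rooftop with the knight and the mage.

9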